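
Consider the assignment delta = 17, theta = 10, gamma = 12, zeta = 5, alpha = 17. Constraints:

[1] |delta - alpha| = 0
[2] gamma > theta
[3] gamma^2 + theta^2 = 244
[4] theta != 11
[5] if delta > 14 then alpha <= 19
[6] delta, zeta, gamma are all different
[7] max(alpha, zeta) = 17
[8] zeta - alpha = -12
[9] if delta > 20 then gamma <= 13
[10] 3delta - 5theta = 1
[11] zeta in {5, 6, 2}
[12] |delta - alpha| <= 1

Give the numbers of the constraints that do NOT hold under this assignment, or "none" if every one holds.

None — every constraint holds.

[1] |17 - 17| = 0 — holds.
[2] gamma = 12, theta = 10; 12 > 10 — holds.
[3] gamma^2 + theta^2 = 12^2 + 10^2 = 144 + 100 = 244 — holds.
[4] theta = 10, and 10 ≠ 11 — holds.
[5] delta = 17 > 14, so we need alpha ≤ 19; alpha = 17 ≤ 19 — holds.
[6] values 17, 5, 12 are pairwise distinct — holds.
[7] max(17, 5) = 17 — holds.
[8] zeta - alpha = 5 - 17 = -12 — holds.
[9] delta = 17, not > 20; antecedent false, conditional vacuously true — holds.
[10] 3delta - 5theta = 3(17) - 5(10) = 1 — holds.
[11] zeta = 5 is in {5, 6, 2} — holds.
[12] |17 - 17| = 0; 0 ≤ 1 — holds.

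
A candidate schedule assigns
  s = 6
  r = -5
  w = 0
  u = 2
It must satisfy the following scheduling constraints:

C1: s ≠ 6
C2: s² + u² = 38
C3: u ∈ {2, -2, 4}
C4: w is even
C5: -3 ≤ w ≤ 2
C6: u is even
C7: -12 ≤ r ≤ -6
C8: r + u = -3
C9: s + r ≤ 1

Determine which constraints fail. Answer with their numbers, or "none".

C1: s = 6, but 6 is required to differ — violated.
C2: s² + u² = 6² + 2² = 36 + 4 = 40, not 38 — violated.
C3: u = 2 is in {2, -2, 4} — satisfied.
C4: w = 0 is even — satisfied.
C5: w = 0 lies in [-3, 2] — satisfied.
C6: u = 2 is even — satisfied.
C7: r = -5 is outside [-12, -6] — violated.
C8: r + u = -5 + 2 = -3 — satisfied.
C9: s + r = 6 + (-5) = 1; 1 ≤ 1 — satisfied.

Constraints 1, 2, and 7 are violated.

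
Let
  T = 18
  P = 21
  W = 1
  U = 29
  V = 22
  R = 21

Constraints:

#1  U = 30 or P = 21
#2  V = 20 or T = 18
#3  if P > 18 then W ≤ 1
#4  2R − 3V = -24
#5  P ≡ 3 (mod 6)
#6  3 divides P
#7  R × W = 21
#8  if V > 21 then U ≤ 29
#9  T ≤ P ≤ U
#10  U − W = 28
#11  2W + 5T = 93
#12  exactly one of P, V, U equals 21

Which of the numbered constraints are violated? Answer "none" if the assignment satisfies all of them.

#1 U = 29 ≠ 30, but P = 21 = 21 (second disjunct) — holds.
#2 V = 22 ≠ 20, but T = 18 = 18 (second disjunct) — holds.
#3 P = 21 > 18, so we need W ≤ 1; W = 1 ≤ 1 — holds.
#4 2R − 3V = 2(21) − 3(22) = -24 — holds.
#5 21 mod 6 = 3 — holds.
#6 21 / 3 = 7, so 3 divides 21 — holds.
#7 R × W = 21 × 1 = 21 — holds.
#8 V = 22 > 21, so we need U ≤ 29; U = 29 ≤ 29 — holds.
#9 values 18 ≤ 21 ≤ 29 — holds.
#10 U − W = 29 − 1 = 28 — holds.
#11 2W + 5T = 2(1) + 5(18) = 92, not 93 — fails.
#12 P=21, V=22, U=29; 1 of them equals 21 — holds.

No — constraint 11 is not satisfied.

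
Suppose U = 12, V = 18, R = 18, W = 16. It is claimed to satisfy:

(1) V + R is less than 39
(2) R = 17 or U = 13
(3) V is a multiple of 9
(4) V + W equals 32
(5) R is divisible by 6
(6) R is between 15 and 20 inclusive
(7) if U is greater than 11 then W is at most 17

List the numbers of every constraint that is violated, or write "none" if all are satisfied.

(1) V + R = 18 + 18 = 36; 36 < 39  ✔
(2) R = 18 ≠ 17 and U = 12 ≠ 13; both disjuncts false  ✘
(3) 18 / 9 = 2, so 9 divides 18  ✔
(4) V + W = 18 + 16 = 34, not 32  ✘
(5) 18 / 6 = 3, so 6 divides 18  ✔
(6) R = 18 lies in [15, 20]  ✔
(7) U = 12 > 11, so we need W ≤ 17; W = 16 ≤ 17  ✔

Violated: 2 and 4.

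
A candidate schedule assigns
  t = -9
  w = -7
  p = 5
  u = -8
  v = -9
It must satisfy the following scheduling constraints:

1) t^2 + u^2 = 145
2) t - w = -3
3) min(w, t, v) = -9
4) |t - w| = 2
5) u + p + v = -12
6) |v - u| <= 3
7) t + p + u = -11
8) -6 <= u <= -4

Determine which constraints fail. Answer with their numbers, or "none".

1) t^2 + u^2 = (-9)^2 + (-8)^2 = 81 + 64 = 145 — holds.
2) t - w = -9 - (-7) = -2, not -3 — does not hold.
3) min(-7, -9, -9) = -9 — holds.
4) |-9 - (-7)| = 2 — holds.
5) u + p + v = -8 + 5 + (-9) = -12 — holds.
6) |-9 - (-8)| = 1; 1 ≤ 3 — holds.
7) t + p + u = -9 + 5 + (-8) = -12, not -11 — does not hold.
8) u = -8 is outside [-6, -4] — does not hold.

No — constraints 2, 7, 8 are not satisfied.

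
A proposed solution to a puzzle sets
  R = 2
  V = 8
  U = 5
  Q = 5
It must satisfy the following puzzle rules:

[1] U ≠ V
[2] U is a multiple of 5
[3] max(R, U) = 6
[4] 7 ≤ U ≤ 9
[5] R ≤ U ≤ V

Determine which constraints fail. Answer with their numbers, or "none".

No — constraints 3 and 4 are not satisfied.

[1] U = 5, V = 8; distinct — satisfied.
[2] 5 / 5 = 1, so 5 divides 5 — satisfied.
[3] max(2, 5) = 5, not 6 — violated.
[4] U = 5 is outside [7, 9] — violated.
[5] values 2 ≤ 5 ≤ 8 — satisfied.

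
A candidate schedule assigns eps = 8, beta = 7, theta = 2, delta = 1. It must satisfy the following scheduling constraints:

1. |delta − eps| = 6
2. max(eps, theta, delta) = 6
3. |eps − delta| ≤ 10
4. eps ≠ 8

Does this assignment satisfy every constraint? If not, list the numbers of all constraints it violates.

No — constraints 1, 2, and 4 are not satisfied.

1. |1 − 8| = 7, not 6 — does not hold.
2. max(8, 2, 1) = 8, not 6 — does not hold.
3. |8 − 1| = 7; 7 ≤ 10 — holds.
4. eps = 8, but 8 is required to differ — does not hold.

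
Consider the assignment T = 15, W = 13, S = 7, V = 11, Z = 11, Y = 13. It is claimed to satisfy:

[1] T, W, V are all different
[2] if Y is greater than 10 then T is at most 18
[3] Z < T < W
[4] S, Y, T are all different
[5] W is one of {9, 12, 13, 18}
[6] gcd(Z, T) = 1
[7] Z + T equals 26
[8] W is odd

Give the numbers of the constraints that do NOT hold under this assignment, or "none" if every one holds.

[1] values 15, 13, 11 are pairwise distinct  holds
[2] Y = 13 > 10, so we need T ≤ 18; T = 15 ≤ 18  holds
[3] values 11, 15, 13; T = 15 is not < W = 13  fails
[4] values 7, 13, 15 are pairwise distinct  holds
[5] W = 13 is in {9, 12, 13, 18}  holds
[6] gcd(11, 15) = 1  holds
[7] Z + T = 11 + 15 = 26  holds
[8] W = 13 is odd  holds

The assignment fails constraint 3.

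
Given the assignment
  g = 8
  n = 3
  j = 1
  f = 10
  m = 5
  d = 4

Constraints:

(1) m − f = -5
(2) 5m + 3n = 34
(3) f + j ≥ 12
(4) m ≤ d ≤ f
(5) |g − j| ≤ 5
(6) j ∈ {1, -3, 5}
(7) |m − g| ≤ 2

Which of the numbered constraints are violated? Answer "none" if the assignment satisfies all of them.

No — constraints 3, 4, 5, and 7 are not satisfied.

(1) m − f = 5 − 10 = -5 — OK.
(2) 5m + 3n = 5(5) + 3(3) = 34 — OK.
(3) f + j = 10 + 1 = 11; 11 < 12, bound 12 not met — violated.
(4) values 5, 4, 10; m = 5 is not ≤ d = 4 — violated.
(5) |8 − 1| = 7; 7 > 5, exceeds bound 5 — violated.
(6) j = 1 is in {1, -3, 5} — OK.
(7) |5 − 8| = 3; 3 > 2, exceeds bound 2 — violated.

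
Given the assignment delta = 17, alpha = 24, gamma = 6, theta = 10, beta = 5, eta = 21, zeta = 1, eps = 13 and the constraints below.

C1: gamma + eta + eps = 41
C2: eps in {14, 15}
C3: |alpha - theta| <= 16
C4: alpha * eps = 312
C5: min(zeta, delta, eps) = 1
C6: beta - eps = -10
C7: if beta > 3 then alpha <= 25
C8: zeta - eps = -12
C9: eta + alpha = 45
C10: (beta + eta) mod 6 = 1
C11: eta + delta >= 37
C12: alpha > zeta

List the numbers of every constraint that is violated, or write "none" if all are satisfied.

Violated: 1, 2, 6, 10.

C1: gamma + eta + eps = 6 + 21 + 13 = 40, not 41 — does not hold.
C2: eps = 13 is not in {14, 15} — does not hold.
C3: |24 - 10| = 14; 14 ≤ 16 — holds.
C4: alpha * eps = 24 * 13 = 312 — holds.
C5: min(1, 17, 13) = 1 — holds.
C6: beta - eps = 5 - 13 = -8, not -10 — does not hold.
C7: beta = 5 > 3, so we need alpha ≤ 25; alpha = 24 ≤ 25 — holds.
C8: zeta - eps = 1 - 13 = -12 — holds.
C9: eta + alpha = 21 + 24 = 45 — holds.
C10: beta + eta = 26; 26 mod 6 = 2, not 1 — does not hold.
C11: eta + delta = 21 + 17 = 38; 38 ≥ 37 — holds.
C12: alpha = 24, zeta = 1; 24 > 1 — holds.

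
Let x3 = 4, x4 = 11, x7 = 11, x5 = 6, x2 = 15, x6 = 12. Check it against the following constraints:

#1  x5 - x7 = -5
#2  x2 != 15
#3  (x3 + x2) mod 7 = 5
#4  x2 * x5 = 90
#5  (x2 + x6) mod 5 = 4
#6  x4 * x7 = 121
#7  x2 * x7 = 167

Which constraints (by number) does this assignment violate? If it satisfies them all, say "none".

#1 x5 - x7 = 6 - 11 = -5  ✓
#2 x2 = 15, but 15 is required to differ  ✗
#3 x3 + x2 = 19; 19 mod 7 = 5  ✓
#4 x2 * x5 = 15 * 6 = 90  ✓
#5 x2 + x6 = 27; 27 mod 5 = 2, not 4  ✗
#6 x4 * x7 = 11 * 11 = 121  ✓
#7 x2 * x7 = 15 * 11 = 165, not 167  ✗

Violated: 2, 5, 7.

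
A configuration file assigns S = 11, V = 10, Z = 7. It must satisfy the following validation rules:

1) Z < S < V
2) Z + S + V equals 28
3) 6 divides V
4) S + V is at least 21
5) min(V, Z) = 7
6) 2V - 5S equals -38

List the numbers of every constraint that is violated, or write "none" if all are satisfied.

Violated: 1, 3, 6.

1) values 7, 11, 10; S = 11 is not < V = 10  fails
2) Z + S + V = 7 + 11 + 10 = 28  holds
3) 10 = 6*1 + 4, so 6 does not divide 10  fails
4) S + V = 11 + 10 = 21; 21 ≥ 21  holds
5) min(10, 7) = 7  holds
6) 2V - 5S = 2(10) - 5(11) = -35, not -38  fails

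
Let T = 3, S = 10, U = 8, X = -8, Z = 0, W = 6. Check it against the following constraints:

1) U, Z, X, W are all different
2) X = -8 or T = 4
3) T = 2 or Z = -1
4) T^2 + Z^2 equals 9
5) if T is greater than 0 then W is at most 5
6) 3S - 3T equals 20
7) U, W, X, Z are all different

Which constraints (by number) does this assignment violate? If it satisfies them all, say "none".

Constraints 3, 5, and 6 do not hold.

1) values 8, 0, -8, 6 are pairwise distinct — OK.
2) X = -8 = -8 (first disjunct) — OK.
3) T = 3 ≠ 2 and Z = 0 ≠ -1; both disjuncts false — violated.
4) T^2 + Z^2 = 3^2 + 0^2 = 9 + 0 = 9 — OK.
5) T = 3 > 0, so we need W ≤ 5; but W = 6 > 5 — violated.
6) 3S - 3T = 3(10) - 3(3) = 21, not 20 — violated.
7) values 8, 6, -8, 0 are pairwise distinct — OK.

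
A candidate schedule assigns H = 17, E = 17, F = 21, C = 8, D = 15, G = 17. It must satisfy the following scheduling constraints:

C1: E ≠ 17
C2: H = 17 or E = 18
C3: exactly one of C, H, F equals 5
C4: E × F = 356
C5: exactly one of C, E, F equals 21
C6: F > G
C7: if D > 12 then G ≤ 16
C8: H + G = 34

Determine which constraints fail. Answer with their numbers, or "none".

Violated: 1, 3, 4, 7.

C1: E = 17, but 17 is required to differ  fails
C2: H = 17 = 17 (first disjunct)  holds
C3: C=8, H=17, F=21; 0 of them equal 5, not exactly one  fails
C4: E × F = 17 × 21 = 357, not 356  fails
C5: C=8, E=17, F=21; 1 of them equals 21  holds
C6: F = 21, G = 17; 21 > 17  holds
C7: D = 15 > 12, so we need G ≤ 16; but G = 17 > 16  fails
C8: H + G = 17 + 17 = 34  holds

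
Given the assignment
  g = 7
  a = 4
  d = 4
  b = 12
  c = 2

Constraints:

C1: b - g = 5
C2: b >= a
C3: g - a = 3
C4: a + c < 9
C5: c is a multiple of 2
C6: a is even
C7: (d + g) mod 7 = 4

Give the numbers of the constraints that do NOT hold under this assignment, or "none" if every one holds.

None — every constraint holds.

C1: b - g = 12 - 7 = 5 — holds.
C2: b = 12, a = 4; 12 ≥ 4 — holds.
C3: g - a = 7 - 4 = 3 — holds.
C4: a + c = 4 + 2 = 6; 6 < 9 — holds.
C5: 2 / 2 = 1, so 2 divides 2 — holds.
C6: a = 4 is even — holds.
C7: d + g = 11; 11 mod 7 = 4 — holds.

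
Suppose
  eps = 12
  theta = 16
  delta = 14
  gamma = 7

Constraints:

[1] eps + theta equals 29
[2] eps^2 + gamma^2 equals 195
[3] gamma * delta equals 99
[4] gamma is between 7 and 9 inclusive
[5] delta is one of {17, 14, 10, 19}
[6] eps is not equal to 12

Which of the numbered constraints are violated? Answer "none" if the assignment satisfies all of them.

[1] eps + theta = 12 + 16 = 28, not 29 — fails.
[2] eps^2 + gamma^2 = 12^2 + 7^2 = 144 + 49 = 193, not 195 — fails.
[3] gamma * delta = 7 * 14 = 98, not 99 — fails.
[4] gamma = 7 lies in [7, 9] — holds.
[5] delta = 14 is in {17, 14, 10, 19} — holds.
[6] eps = 12, but 12 is required to differ — fails.

Constraints 1, 2, 3, and 6 do not hold.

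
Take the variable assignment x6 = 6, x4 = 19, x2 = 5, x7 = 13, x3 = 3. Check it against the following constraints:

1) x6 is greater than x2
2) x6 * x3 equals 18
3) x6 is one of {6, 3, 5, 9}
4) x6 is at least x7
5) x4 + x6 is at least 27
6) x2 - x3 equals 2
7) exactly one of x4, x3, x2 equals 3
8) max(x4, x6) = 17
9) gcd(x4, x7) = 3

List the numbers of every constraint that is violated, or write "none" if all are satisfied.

1) x6 = 6, x2 = 5; 6 > 5  holds
2) x6 * x3 = 6 * 3 = 18  holds
3) x6 = 6 is in {6, 3, 5, 9}  holds
4) x6 = 6, x7 = 13; 6 < 13 (want ≥)  fails
5) x4 + x6 = 19 + 6 = 25; 25 < 27, bound 27 not met  fails
6) x2 - x3 = 5 - 3 = 2  holds
7) x4=19, x3=3, x2=5; 1 of them equals 3  holds
8) max(19, 6) = 19, not 17  fails
9) gcd(19, 13) = 1, not 3  fails

The assignment fails constraints 4, 5, 8, and 9.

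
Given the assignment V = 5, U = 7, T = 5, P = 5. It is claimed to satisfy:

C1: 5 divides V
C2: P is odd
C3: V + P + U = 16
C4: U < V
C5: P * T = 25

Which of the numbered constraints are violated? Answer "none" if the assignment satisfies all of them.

C1: 5 / 5 = 1, so 5 divides 5 — OK.
C2: P = 5 is odd — OK.
C3: V + P + U = 5 + 5 + 7 = 17, not 16 — violated.
C4: U = 7, V = 5; 7 ≥ 5 (want <) — violated.
C5: P * T = 5 * 5 = 25 — OK.

Constraints 3, 4 are violated.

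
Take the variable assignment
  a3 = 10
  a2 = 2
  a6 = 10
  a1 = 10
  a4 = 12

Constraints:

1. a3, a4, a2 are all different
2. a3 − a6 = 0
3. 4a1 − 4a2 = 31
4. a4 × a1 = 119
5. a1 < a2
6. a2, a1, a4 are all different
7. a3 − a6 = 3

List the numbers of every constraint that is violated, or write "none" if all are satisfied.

1. values 10, 12, 2 are pairwise distinct  OK
2. a3 − a6 = 10 − 10 = 0  OK
3. 4a1 − 4a2 = 4(10) − 4(2) = 32, not 31  FAIL
4. a4 × a1 = 12 × 10 = 120, not 119  FAIL
5. a1 = 10, a2 = 2; 10 ≥ 2 (want <)  FAIL
6. values 2, 10, 12 are pairwise distinct  OK
7. a3 − a6 = 10 − 10 = 0, not 3  FAIL

The assignment fails constraints 3, 4, 5, and 7.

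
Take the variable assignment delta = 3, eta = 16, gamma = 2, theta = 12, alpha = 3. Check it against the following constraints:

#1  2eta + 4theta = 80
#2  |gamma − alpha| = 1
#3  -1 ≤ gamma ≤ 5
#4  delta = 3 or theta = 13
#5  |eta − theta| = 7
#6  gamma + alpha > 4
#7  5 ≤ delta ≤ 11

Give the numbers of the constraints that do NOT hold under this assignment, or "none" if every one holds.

No — constraints 5, 7 are not satisfied.

#1 2eta + 4theta = 2(16) + 4(12) = 80 — holds.
#2 |2 − 3| = 1 — holds.
#3 gamma = 2 lies in [-1, 5] — holds.
#4 delta = 3 = 3 (first disjunct) — holds.
#5 |16 − 12| = 4, not 7 — fails.
#6 gamma + alpha = 2 + 3 = 5; 5 > 4 — holds.
#7 delta = 3 is outside [5, 11] — fails.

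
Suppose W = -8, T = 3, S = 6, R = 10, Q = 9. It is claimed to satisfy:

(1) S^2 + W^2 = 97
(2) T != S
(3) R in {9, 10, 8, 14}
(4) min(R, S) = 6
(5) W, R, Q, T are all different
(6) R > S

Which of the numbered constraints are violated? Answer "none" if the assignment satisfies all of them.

Constraint 1 is violated.

(1) S^2 + W^2 = 6^2 + (-8)^2 = 36 + 64 = 100, not 97 — does not hold.
(2) T = 3, S = 6; distinct — holds.
(3) R = 10 is in {9, 10, 8, 14} — holds.
(4) min(10, 6) = 6 — holds.
(5) values -8, 10, 9, 3 are pairwise distinct — holds.
(6) R = 10, S = 6; 10 > 6 — holds.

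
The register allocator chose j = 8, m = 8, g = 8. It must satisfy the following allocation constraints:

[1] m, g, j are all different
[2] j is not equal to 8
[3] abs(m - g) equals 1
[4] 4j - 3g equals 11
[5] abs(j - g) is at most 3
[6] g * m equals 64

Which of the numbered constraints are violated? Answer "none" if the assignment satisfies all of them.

Constraints 1, 2, 3, 4 do not hold.

[1] m = g = 8, not all different  FAIL
[2] j = 8, but 8 is required to differ  FAIL
[3] abs(8 - 8) = 0, not 1  FAIL
[4] 4j - 3g = 4(8) - 3(8) = 8, not 11  FAIL
[5] abs(8 - 8) = 0; 0 ≤ 3  OK
[6] g * m = 8 * 8 = 64  OK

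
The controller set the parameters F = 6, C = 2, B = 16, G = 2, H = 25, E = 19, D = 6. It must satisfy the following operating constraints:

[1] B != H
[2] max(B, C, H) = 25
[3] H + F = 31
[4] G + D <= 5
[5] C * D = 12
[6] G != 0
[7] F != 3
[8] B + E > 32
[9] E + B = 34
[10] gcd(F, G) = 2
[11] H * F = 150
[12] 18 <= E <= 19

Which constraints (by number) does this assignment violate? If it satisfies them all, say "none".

[1] B = 16, H = 25; distinct — holds.
[2] max(16, 2, 25) = 25 — holds.
[3] H + F = 25 + 6 = 31 — holds.
[4] G + D = 2 + 6 = 8; 8 > 5, bound 5 not met — does not hold.
[5] C * D = 2 * 6 = 12 — holds.
[6] G = 2, and 2 ≠ 0 — holds.
[7] F = 6, and 6 ≠ 3 — holds.
[8] B + E = 16 + 19 = 35; 35 > 32 — holds.
[9] E + B = 19 + 16 = 35, not 34 — does not hold.
[10] gcd(6, 2) = 2 — holds.
[11] H * F = 25 * 6 = 150 — holds.
[12] E = 19 lies in [18, 19] — holds.

Constraints 4 and 9 are violated.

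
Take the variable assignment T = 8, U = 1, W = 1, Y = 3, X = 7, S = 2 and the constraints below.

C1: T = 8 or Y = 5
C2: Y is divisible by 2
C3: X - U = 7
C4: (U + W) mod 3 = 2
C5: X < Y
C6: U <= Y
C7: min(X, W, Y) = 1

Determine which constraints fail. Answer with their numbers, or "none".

No — constraints 2, 3, and 5 are not satisfied.

C1: T = 8 = 8 (first disjunct) — OK.
C2: 3 = 2*1 + 1, so 2 does not divide 3 — violated.
C3: X - U = 7 - 1 = 6, not 7 — violated.
C4: U + W = 2; 2 mod 3 = 2 — OK.
C5: X = 7, Y = 3; 7 ≥ 3 (want <) — violated.
C6: U = 1, Y = 3; 1 ≤ 3 — OK.
C7: min(7, 1, 3) = 1 — OK.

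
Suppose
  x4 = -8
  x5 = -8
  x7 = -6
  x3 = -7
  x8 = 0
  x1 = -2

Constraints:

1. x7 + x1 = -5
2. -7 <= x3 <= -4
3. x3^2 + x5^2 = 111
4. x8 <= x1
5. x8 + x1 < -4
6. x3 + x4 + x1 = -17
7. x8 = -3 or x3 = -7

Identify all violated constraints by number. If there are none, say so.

No — constraints 1, 3, 4, and 5 are not satisfied.

1. x7 + x1 = -6 + (-2) = -8, not -5 — does not hold.
2. x3 = -7 lies in [-7, -4] — holds.
3. x3^2 + x5^2 = (-7)^2 + (-8)^2 = 49 + 64 = 113, not 111 — does not hold.
4. x8 = 0, x1 = -2; 0 > -2 (want ≤) — does not hold.
5. x8 + x1 = 0 + (-2) = -2; -2 ≥ -4, bound -4 not met — does not hold.
6. x3 + x4 + x1 = -7 + (-8) + (-2) = -17 — holds.
7. x8 = 0 ≠ -3, but x3 = -7 = -7 (second disjunct) — holds.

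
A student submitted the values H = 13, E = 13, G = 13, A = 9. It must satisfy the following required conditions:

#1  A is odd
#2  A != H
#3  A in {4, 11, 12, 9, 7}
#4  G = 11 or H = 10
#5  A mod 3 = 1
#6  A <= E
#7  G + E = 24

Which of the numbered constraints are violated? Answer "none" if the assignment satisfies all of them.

Constraints 4, 5, 7 do not hold.

#1 A = 9 is odd — holds.
#2 A = 9, H = 13; distinct — holds.
#3 A = 9 is in {4, 11, 12, 9, 7} — holds.
#4 G = 13 ≠ 11 and H = 13 ≠ 10; both disjuncts false — does not hold.
#5 9 mod 3 = 0, not 1 — does not hold.
#6 A = 9, E = 13; 9 ≤ 13 — holds.
#7 G + E = 13 + 13 = 26, not 24 — does not hold.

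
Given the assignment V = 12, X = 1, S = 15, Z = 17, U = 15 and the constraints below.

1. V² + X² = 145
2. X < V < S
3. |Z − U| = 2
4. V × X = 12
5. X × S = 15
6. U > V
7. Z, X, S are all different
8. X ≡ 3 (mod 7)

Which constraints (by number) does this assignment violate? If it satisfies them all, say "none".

Constraint 8 is violated.

1. V² + X² = 12² + 1² = 144 + 1 = 145  ✓
2. values 1 < 12 < 15  ✓
3. |17 − 15| = 2  ✓
4. V × X = 12 × 1 = 12  ✓
5. X × S = 1 × 15 = 15  ✓
6. U = 15, V = 12; 15 > 12  ✓
7. values 17, 1, 15 are pairwise distinct  ✓
8. 1 mod 7 = 1, not 3  ✗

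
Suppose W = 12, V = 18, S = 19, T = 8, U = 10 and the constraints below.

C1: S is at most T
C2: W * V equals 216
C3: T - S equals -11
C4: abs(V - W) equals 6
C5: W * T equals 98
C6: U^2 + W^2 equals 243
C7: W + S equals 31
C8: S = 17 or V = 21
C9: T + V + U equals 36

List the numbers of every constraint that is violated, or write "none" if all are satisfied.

C1: S = 19, T = 8; 19 > 8 (want ≤) — does not hold.
C2: W * V = 12 * 18 = 216 — holds.
C3: T - S = 8 - 19 = -11 — holds.
C4: abs(18 - 12) = 6 — holds.
C5: W * T = 12 * 8 = 96, not 98 — does not hold.
C6: U^2 + W^2 = 10^2 + 12^2 = 100 + 144 = 244, not 243 — does not hold.
C7: W + S = 12 + 19 = 31 — holds.
C8: S = 19 ≠ 17 and V = 18 ≠ 21; both disjuncts false — does not hold.
C9: T + V + U = 8 + 18 + 10 = 36 — holds.

Constraints 1, 5, 6, 8 do not hold.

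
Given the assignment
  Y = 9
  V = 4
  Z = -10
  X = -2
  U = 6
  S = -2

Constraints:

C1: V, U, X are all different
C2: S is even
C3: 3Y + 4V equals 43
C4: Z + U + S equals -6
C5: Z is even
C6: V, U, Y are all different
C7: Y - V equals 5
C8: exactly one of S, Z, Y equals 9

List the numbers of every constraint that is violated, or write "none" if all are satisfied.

None — every constraint holds.

C1: values 4, 6, -2 are pairwise distinct  ✔
C2: S = -2 is even  ✔
C3: 3Y + 4V = 3(9) + 4(4) = 43  ✔
C4: Z + U + S = -10 + 6 + (-2) = -6  ✔
C5: Z = -10 is even  ✔
C6: values 4, 6, 9 are pairwise distinct  ✔
C7: Y - V = 9 - 4 = 5  ✔
C8: S=-2, Z=-10, Y=9; 1 of them equals 9  ✔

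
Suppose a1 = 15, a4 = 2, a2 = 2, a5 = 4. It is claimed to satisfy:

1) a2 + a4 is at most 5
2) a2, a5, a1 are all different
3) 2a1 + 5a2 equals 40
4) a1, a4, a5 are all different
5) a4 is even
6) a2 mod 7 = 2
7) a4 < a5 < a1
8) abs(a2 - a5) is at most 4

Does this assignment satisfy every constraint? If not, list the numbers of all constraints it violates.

Yes — all constraints hold.

1) a2 + a4 = 2 + 2 = 4; 4 ≤ 5 — holds.
2) values 2, 4, 15 are pairwise distinct — holds.
3) 2a1 + 5a2 = 2(15) + 5(2) = 40 — holds.
4) values 15, 2, 4 are pairwise distinct — holds.
5) a4 = 2 is even — holds.
6) 2 mod 7 = 2 — holds.
7) values 2 < 4 < 15 — holds.
8) abs(2 - 4) = 2; 2 ≤ 4 — holds.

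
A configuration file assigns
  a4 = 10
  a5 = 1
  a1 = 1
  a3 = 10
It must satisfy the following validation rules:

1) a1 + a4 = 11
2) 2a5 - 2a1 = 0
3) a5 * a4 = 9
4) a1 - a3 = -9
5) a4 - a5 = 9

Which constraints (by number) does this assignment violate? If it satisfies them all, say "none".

Violated: 3.

1) a1 + a4 = 1 + 10 = 11 — OK.
2) 2a5 - 2a1 = 2(1) - 2(1) = 0 — OK.
3) a5 * a4 = 1 * 10 = 10, not 9 — violated.
4) a1 - a3 = 1 - 10 = -9 — OK.
5) a4 - a5 = 10 - 1 = 9 — OK.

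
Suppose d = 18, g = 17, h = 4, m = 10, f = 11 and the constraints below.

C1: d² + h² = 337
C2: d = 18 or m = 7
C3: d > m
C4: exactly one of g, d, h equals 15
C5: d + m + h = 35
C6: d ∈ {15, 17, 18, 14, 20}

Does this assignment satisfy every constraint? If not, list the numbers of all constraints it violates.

C1: d² + h² = 18² + 4² = 324 + 16 = 340, not 337 — violated.
C2: d = 18 = 18 (first disjunct) — OK.
C3: d = 18, m = 10; 18 > 10 — OK.
C4: g=17, d=18, h=4; 0 of them equal 15, not exactly one — violated.
C5: d + m + h = 18 + 10 + 4 = 32, not 35 — violated.
C6: d = 18 is in {15, 17, 18, 14, 20} — OK.

Constraints 1, 4, and 5 do not hold.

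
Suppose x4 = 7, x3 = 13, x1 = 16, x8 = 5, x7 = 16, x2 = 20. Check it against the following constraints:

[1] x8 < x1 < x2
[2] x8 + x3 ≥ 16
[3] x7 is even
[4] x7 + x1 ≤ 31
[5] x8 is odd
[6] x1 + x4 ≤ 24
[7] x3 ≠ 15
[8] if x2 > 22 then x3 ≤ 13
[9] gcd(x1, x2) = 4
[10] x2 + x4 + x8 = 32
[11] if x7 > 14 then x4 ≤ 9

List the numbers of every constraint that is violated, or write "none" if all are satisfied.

The assignment fails constraint 4.

[1] values 5 < 16 < 20 — OK.
[2] x8 + x3 = 5 + 13 = 18; 18 ≥ 16 — OK.
[3] x7 = 16 is even — OK.
[4] x7 + x1 = 16 + 16 = 32; 32 > 31, bound 31 not met — violated.
[5] x8 = 5 is odd — OK.
[6] x1 + x4 = 16 + 7 = 23; 23 ≤ 24 — OK.
[7] x3 = 13, and 13 ≠ 15 — OK.
[8] x2 = 20, not > 22; antecedent false, conditional vacuously true — OK.
[9] gcd(16, 20) = 4 — OK.
[10] x2 + x4 + x8 = 20 + 7 + 5 = 32 — OK.
[11] x7 = 16 > 14, so we need x4 ≤ 9; x4 = 7 ≤ 9 — OK.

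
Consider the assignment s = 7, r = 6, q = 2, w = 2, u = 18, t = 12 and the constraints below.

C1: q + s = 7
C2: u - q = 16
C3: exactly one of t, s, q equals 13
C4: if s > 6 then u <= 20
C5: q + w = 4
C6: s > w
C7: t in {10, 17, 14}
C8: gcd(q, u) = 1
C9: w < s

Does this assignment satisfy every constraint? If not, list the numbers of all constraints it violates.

C1: q + s = 2 + 7 = 9, not 7 — violated.
C2: u - q = 18 - 2 = 16 — satisfied.
C3: t=12, s=7, q=2; 0 of them equal 13, not exactly one — violated.
C4: s = 7 > 6, so we need u ≤ 20; u = 18 ≤ 20 — satisfied.
C5: q + w = 2 + 2 = 4 — satisfied.
C6: s = 7, w = 2; 7 > 2 — satisfied.
C7: t = 12 is not in {10, 17, 14} — violated.
C8: gcd(2, 18) = 2, not 1 — violated.
C9: w = 2, s = 7; 2 < 7 — satisfied.

The assignment fails constraints 1, 3, 7, 8.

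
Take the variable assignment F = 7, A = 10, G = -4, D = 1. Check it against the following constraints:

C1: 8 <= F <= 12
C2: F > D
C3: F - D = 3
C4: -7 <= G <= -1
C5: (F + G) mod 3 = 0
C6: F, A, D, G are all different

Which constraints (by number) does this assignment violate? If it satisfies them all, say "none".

Constraints 1, 3 do not hold.

C1: F = 7 is outside [8, 12]  false
C2: F = 7, D = 1; 7 > 1  true
C3: F - D = 7 - 1 = 6, not 3  false
C4: G = -4 lies in [-7, -1]  true
C5: F + G = 3; 3 mod 3 = 0  true
C6: values 7, 10, 1, -4 are pairwise distinct  true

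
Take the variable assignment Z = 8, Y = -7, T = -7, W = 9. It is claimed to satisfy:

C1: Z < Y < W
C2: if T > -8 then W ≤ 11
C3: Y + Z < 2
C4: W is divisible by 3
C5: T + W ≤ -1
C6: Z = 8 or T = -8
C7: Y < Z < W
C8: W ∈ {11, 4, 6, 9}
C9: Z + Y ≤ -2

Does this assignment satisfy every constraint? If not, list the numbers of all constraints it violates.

C1: values 8, -7, 9; Z = 8 is not < Y = -7 — fails.
C2: T = -7 > -8, so we need W ≤ 11; W = 9 ≤ 11 — holds.
C3: Y + Z = -7 + 8 = 1; 1 < 2 — holds.
C4: 9 / 3 = 3, so 3 divides 9 — holds.
C5: T + W = -7 + 9 = 2; 2 > -1, bound -1 not met — fails.
C6: Z = 8 = 8 (first disjunct) — holds.
C7: values -7 < 8 < 9 — holds.
C8: W = 9 is in {11, 4, 6, 9} — holds.
C9: Z + Y = 8 + (-7) = 1; 1 > -2, bound -2 not met — fails.

No — constraints 1, 5, and 9 are not satisfied.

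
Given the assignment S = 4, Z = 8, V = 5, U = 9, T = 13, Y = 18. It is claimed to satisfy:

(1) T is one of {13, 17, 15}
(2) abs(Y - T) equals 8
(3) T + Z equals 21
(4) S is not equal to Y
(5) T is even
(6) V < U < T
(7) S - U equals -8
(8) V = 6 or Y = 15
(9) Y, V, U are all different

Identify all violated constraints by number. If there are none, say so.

(1) T = 13 is in {13, 17, 15} — holds.
(2) abs(18 - 13) = 5, not 8 — does not hold.
(3) T + Z = 13 + 8 = 21 — holds.
(4) S = 4, Y = 18; distinct — holds.
(5) T = 13 is odd — does not hold.
(6) values 5 < 9 < 13 — holds.
(7) S - U = 4 - 9 = -5, not -8 — does not hold.
(8) V = 5 ≠ 6 and Y = 18 ≠ 15; both disjuncts false — does not hold.
(9) values 18, 5, 9 are pairwise distinct — holds.

The assignment fails constraints 2, 5, 7, and 8.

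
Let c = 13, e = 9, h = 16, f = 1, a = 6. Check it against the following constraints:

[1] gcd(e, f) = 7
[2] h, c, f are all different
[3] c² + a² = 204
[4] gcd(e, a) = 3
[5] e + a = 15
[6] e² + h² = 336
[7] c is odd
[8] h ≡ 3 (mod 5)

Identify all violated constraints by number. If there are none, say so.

Constraints 1, 3, 6, 8 do not hold.

[1] gcd(9, 1) = 1, not 7 — violated.
[2] values 16, 13, 1 are pairwise distinct — satisfied.
[3] c² + a² = 13² + 6² = 169 + 36 = 205, not 204 — violated.
[4] gcd(9, 6) = 3 — satisfied.
[5] e + a = 9 + 6 = 15 — satisfied.
[6] e² + h² = 9² + 16² = 81 + 256 = 337, not 336 — violated.
[7] c = 13 is odd — satisfied.
[8] 16 mod 5 = 1, not 3 — violated.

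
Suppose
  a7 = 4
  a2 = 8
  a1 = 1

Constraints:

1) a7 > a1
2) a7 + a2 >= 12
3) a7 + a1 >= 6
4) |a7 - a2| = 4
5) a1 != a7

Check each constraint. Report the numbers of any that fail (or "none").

No — constraint 3 is not satisfied.

1) a7 = 4, a1 = 1; 4 > 1  yes
2) a7 + a2 = 4 + 8 = 12; 12 ≥ 12  yes
3) a7 + a1 = 4 + 1 = 5; 5 < 6, bound 6 not met  no
4) |4 - 8| = 4  yes
5) a1 = 1, a7 = 4; distinct  yes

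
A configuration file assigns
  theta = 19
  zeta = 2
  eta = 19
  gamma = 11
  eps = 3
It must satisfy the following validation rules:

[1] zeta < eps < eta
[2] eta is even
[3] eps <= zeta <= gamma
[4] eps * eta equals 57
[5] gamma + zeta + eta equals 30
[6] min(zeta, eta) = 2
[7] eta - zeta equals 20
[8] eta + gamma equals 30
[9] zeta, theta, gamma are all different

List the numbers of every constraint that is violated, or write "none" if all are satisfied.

[1] values 2 < 3 < 19  OK
[2] eta = 19 is odd  FAIL
[3] values 3, 2, 11; eps = 3 is not <= zeta = 2  FAIL
[4] eps * eta = 3 * 19 = 57  OK
[5] gamma + zeta + eta = 11 + 2 + 19 = 32, not 30  FAIL
[6] min(2, 19) = 2  OK
[7] eta - zeta = 19 - 2 = 17, not 20  FAIL
[8] eta + gamma = 19 + 11 = 30  OK
[9] values 2, 19, 11 are pairwise distinct  OK

The assignment fails constraints 2, 3, 5, and 7.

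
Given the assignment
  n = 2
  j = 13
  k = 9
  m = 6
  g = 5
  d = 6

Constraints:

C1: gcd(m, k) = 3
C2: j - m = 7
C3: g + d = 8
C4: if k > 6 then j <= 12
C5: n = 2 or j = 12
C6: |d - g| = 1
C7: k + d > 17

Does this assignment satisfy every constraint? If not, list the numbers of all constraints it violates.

C1: gcd(6, 9) = 3  holds
C2: j - m = 13 - 6 = 7  holds
C3: g + d = 5 + 6 = 11, not 8  fails
C4: k = 9 > 6, so we need j ≤ 12; but j = 13 > 12  fails
C5: n = 2 = 2 (first disjunct)  holds
C6: |6 - 5| = 1  holds
C7: k + d = 9 + 6 = 15; 15 ≤ 17, bound 17 not met  fails

Constraints 3, 4, and 7 do not hold.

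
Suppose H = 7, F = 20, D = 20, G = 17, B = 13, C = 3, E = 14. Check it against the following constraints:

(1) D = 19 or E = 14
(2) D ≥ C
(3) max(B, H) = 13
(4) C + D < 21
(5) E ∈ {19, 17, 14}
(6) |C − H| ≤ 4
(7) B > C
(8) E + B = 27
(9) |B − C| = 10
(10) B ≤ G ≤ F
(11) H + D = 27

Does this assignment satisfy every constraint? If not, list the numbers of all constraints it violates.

(1) D = 20 ≠ 19, but E = 14 = 14 (second disjunct)  true
(2) D = 20, C = 3; 20 ≥ 3  true
(3) max(13, 7) = 13  true
(4) C + D = 3 + 20 = 23; 23 ≥ 21, bound 21 not met  false
(5) E = 14 is in {19, 17, 14}  true
(6) |3 − 7| = 4; 4 ≤ 4  true
(7) B = 13, C = 3; 13 > 3  true
(8) E + B = 14 + 13 = 27  true
(9) |13 − 3| = 10  true
(10) values 13 ≤ 17 ≤ 20  true
(11) H + D = 7 + 20 = 27  true

Constraint 4 is violated.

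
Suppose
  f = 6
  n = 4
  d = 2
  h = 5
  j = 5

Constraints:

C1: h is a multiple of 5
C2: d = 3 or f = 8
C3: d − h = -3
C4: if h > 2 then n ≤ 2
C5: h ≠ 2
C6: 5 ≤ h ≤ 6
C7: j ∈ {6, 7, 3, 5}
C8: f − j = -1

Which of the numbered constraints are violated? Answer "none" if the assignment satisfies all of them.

C1: 5 / 5 = 1, so 5 divides 5 — OK.
C2: d = 2 ≠ 3 and f = 6 ≠ 8; both disjuncts false — violated.
C3: d − h = 2 − 5 = -3 — OK.
C4: h = 5 > 2, so we need n ≤ 2; but n = 4 > 2 — violated.
C5: h = 5, and 5 ≠ 2 — OK.
C6: h = 5 lies in [5, 6] — OK.
C7: j = 5 is in {6, 7, 3, 5} — OK.
C8: f − j = 6 − 5 = 1, not -1 — violated.

The assignment fails constraints 2, 4, and 8.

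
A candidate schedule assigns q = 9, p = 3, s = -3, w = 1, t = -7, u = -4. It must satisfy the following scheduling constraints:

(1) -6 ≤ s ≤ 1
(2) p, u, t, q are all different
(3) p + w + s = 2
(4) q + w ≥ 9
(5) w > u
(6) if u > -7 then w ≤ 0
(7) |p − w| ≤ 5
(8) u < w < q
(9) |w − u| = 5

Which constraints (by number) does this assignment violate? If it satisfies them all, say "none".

Violated: 3 and 6.

(1) s = -3 lies in [-6, 1] — holds.
(2) values 3, -4, -7, 9 are pairwise distinct — holds.
(3) p + w + s = 3 + 1 + (-3) = 1, not 2 — does not hold.
(4) q + w = 9 + 1 = 10; 10 ≥ 9 — holds.
(5) w = 1, u = -4; 1 > -4 — holds.
(6) u = -4 > -7, so we need w ≤ 0; but w = 1 > 0 — does not hold.
(7) |3 − 1| = 2; 2 ≤ 5 — holds.
(8) values -4 < 1 < 9 — holds.
(9) |1 − (-4)| = 5 — holds.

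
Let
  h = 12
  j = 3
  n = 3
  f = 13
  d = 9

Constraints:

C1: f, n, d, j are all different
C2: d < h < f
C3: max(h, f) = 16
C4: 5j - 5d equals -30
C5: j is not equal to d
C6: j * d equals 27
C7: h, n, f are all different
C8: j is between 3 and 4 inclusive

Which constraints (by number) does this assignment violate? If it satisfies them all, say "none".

C1: n = j = 3, not all different  FAIL
C2: values 9 < 12 < 13  OK
C3: max(12, 13) = 13, not 16  FAIL
C4: 5j - 5d = 5(3) - 5(9) = -30  OK
C5: j = 3, d = 9; distinct  OK
C6: j * d = 3 * 9 = 27  OK
C7: values 12, 3, 13 are pairwise distinct  OK
C8: j = 3 lies in [3, 4]  OK

Violated: 1, 3.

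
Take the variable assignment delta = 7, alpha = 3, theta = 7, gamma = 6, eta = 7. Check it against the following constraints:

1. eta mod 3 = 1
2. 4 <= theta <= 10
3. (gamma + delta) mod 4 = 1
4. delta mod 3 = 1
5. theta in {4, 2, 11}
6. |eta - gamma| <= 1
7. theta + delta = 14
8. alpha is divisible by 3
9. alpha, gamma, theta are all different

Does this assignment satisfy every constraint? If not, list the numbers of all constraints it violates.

1. 7 mod 3 = 1  ✔
2. theta = 7 lies in [4, 10]  ✔
3. gamma + delta = 13; 13 mod 4 = 1  ✔
4. 7 mod 3 = 1  ✔
5. theta = 7 is not in {4, 2, 11}  ✘
6. |7 - 6| = 1; 1 ≤ 1  ✔
7. theta + delta = 7 + 7 = 14  ✔
8. 3 / 3 = 1, so 3 divides 3  ✔
9. values 3, 6, 7 are pairwise distinct  ✔

No — constraint 5 is not satisfied.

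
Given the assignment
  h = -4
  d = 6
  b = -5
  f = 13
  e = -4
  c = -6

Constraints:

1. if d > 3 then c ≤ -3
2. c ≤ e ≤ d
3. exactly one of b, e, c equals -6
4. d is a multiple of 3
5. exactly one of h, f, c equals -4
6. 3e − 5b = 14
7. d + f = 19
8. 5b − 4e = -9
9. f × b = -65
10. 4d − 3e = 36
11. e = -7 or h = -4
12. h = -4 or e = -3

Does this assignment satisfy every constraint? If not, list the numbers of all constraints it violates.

The assignment fails constraint 6.

1. d = 6 > 3, so we need c ≤ -3; c = -6 ≤ -3 — OK.
2. values -6 ≤ -4 ≤ 6 — OK.
3. b=-5, e=-4, c=-6; 1 of them equals -6 — OK.
4. 6 / 3 = 2, so 3 divides 6 — OK.
5. h=-4, f=13, c=-6; 1 of them equals -4 — OK.
6. 3e − 5b = 3(-4) − 5(-5) = 13, not 14 — violated.
7. d + f = 6 + 13 = 19 — OK.
8. 5b − 4e = 5(-5) − 4(-4) = -9 — OK.
9. f × b = 13 × (-5) = -65 — OK.
10. 4d − 3e = 4(6) − 3(-4) = 36 — OK.
11. e = -4 ≠ -7, but h = -4 = -4 (second disjunct) — OK.
12. h = -4 = -4 (first disjunct) — OK.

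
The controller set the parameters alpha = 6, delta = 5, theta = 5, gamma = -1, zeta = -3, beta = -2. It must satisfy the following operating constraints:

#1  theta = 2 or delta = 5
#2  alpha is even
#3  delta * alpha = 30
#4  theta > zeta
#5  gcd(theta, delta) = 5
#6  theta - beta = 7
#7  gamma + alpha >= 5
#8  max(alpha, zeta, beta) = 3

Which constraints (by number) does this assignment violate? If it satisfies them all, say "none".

#1 theta = 5 ≠ 2, but delta = 5 = 5 (second disjunct)  ✔
#2 alpha = 6 is even  ✔
#3 delta * alpha = 5 * 6 = 30  ✔
#4 theta = 5, zeta = -3; 5 > -3  ✔
#5 gcd(5, 5) = 5  ✔
#6 theta - beta = 5 - (-2) = 7  ✔
#7 gamma + alpha = -1 + 6 = 5; 5 ≥ 5  ✔
#8 max(6, -3, -2) = 6, not 3  ✘

Constraint 8 does not hold.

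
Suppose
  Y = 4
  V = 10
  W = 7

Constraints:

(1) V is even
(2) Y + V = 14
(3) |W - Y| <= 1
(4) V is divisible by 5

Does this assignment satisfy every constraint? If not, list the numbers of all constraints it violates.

No — constraint 3 is not satisfied.

(1) V = 10 is even  OK
(2) Y + V = 4 + 10 = 14  OK
(3) |7 - 4| = 3; 3 > 1, exceeds bound 1  FAIL
(4) 10 / 5 = 2, so 5 divides 10  OK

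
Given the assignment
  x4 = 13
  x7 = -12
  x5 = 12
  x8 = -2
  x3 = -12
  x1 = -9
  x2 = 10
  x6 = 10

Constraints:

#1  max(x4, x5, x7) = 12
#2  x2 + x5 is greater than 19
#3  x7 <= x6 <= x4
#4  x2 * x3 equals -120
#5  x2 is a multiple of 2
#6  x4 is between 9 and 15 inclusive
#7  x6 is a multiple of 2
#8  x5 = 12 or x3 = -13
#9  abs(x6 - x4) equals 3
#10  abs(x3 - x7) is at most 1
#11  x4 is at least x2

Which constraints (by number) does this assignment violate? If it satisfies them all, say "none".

#1 max(13, 12, -12) = 13, not 12 — violated.
#2 x2 + x5 = 10 + 12 = 22; 22 > 19 — OK.
#3 values -12 <= 10 <= 13 — OK.
#4 x2 * x3 = 10 * (-12) = -120 — OK.
#5 10 / 2 = 5, so 2 divides 10 — OK.
#6 x4 = 13 lies in [9, 15] — OK.
#7 10 / 2 = 5, so 2 divides 10 — OK.
#8 x5 = 12 = 12 (first disjunct) — OK.
#9 abs(10 - 13) = 3 — OK.
#10 abs(-12 - (-12)) = 0; 0 ≤ 1 — OK.
#11 x4 = 13, x2 = 10; 13 ≥ 10 — OK.

Constraint 1 is violated.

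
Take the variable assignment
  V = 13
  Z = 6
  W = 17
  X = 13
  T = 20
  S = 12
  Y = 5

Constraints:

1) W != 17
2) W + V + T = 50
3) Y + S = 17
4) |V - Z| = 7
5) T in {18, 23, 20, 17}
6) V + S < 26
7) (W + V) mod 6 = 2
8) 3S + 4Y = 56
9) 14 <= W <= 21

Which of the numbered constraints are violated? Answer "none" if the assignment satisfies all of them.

No — constraints 1 and 7 are not satisfied.

1) W = 17, but 17 is required to differ — violated.
2) W + V + T = 17 + 13 + 20 = 50 — satisfied.
3) Y + S = 5 + 12 = 17 — satisfied.
4) |13 - 6| = 7 — satisfied.
5) T = 20 is in {18, 23, 20, 17} — satisfied.
6) V + S = 13 + 12 = 25; 25 < 26 — satisfied.
7) W + V = 30; 30 mod 6 = 0, not 2 — violated.
8) 3S + 4Y = 3(12) + 4(5) = 56 — satisfied.
9) W = 17 lies in [14, 21] — satisfied.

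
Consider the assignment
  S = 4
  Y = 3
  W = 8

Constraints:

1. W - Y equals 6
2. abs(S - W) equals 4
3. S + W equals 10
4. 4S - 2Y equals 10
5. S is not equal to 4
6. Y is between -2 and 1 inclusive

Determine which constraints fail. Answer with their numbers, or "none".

The assignment fails constraints 1, 3, 5, and 6.

1. W - Y = 8 - 3 = 5, not 6  FAIL
2. abs(4 - 8) = 4  OK
3. S + W = 4 + 8 = 12, not 10  FAIL
4. 4S - 2Y = 4(4) - 2(3) = 10  OK
5. S = 4, but 4 is required to differ  FAIL
6. Y = 3 is outside [-2, 1]  FAIL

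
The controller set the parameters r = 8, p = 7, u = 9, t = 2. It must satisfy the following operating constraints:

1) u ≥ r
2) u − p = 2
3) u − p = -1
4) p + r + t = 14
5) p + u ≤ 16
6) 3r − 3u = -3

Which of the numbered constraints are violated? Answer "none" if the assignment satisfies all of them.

1) u = 9, r = 8; 9 ≥ 8  ✔
2) u − p = 9 − 7 = 2  ✔
3) u − p = 9 − 7 = 2, not -1  ✘
4) p + r + t = 7 + 8 + 2 = 17, not 14  ✘
5) p + u = 7 + 9 = 16; 16 ≤ 16  ✔
6) 3r − 3u = 3(8) − 3(9) = -3  ✔

The assignment fails constraints 3, 4.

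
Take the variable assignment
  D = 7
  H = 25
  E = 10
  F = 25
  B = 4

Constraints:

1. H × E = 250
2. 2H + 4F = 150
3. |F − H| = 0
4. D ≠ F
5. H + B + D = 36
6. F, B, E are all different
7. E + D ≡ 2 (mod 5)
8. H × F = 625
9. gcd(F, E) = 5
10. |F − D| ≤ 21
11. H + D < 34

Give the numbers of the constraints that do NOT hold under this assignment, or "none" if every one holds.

1. H × E = 25 × 10 = 250 — satisfied.
2. 2H + 4F = 2(25) + 4(25) = 150 — satisfied.
3. |25 − 25| = 0 — satisfied.
4. D = 7, F = 25; distinct — satisfied.
5. H + B + D = 25 + 4 + 7 = 36 — satisfied.
6. values 25, 4, 10 are pairwise distinct — satisfied.
7. E + D = 17; 17 mod 5 = 2 — satisfied.
8. H × F = 25 × 25 = 625 — satisfied.
9. gcd(25, 10) = 5 — satisfied.
10. |25 − 7| = 18; 18 ≤ 21 — satisfied.
11. H + D = 25 + 7 = 32; 32 < 34 — satisfied.

The assignment satisfies every constraint.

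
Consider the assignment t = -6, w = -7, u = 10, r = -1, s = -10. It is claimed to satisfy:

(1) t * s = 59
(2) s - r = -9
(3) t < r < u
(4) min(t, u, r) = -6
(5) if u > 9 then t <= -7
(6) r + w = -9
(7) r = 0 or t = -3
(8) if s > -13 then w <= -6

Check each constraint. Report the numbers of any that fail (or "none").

(1) t * s = -6 * (-10) = 60, not 59 — violated.
(2) s - r = -10 - (-1) = -9 — OK.
(3) values -6 < -1 < 10 — OK.
(4) min(-6, 10, -1) = -6 — OK.
(5) u = 10 > 9, so we need t ≤ -7; but t = -6 > -7 — violated.
(6) r + w = -1 + (-7) = -8, not -9 — violated.
(7) r = -1 ≠ 0 and t = -6 ≠ -3; both disjuncts false — violated.
(8) s = -10 > -13, so we need w ≤ -6; w = -7 ≤ -6 — OK.

Constraints 1, 5, 6, 7 are violated.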